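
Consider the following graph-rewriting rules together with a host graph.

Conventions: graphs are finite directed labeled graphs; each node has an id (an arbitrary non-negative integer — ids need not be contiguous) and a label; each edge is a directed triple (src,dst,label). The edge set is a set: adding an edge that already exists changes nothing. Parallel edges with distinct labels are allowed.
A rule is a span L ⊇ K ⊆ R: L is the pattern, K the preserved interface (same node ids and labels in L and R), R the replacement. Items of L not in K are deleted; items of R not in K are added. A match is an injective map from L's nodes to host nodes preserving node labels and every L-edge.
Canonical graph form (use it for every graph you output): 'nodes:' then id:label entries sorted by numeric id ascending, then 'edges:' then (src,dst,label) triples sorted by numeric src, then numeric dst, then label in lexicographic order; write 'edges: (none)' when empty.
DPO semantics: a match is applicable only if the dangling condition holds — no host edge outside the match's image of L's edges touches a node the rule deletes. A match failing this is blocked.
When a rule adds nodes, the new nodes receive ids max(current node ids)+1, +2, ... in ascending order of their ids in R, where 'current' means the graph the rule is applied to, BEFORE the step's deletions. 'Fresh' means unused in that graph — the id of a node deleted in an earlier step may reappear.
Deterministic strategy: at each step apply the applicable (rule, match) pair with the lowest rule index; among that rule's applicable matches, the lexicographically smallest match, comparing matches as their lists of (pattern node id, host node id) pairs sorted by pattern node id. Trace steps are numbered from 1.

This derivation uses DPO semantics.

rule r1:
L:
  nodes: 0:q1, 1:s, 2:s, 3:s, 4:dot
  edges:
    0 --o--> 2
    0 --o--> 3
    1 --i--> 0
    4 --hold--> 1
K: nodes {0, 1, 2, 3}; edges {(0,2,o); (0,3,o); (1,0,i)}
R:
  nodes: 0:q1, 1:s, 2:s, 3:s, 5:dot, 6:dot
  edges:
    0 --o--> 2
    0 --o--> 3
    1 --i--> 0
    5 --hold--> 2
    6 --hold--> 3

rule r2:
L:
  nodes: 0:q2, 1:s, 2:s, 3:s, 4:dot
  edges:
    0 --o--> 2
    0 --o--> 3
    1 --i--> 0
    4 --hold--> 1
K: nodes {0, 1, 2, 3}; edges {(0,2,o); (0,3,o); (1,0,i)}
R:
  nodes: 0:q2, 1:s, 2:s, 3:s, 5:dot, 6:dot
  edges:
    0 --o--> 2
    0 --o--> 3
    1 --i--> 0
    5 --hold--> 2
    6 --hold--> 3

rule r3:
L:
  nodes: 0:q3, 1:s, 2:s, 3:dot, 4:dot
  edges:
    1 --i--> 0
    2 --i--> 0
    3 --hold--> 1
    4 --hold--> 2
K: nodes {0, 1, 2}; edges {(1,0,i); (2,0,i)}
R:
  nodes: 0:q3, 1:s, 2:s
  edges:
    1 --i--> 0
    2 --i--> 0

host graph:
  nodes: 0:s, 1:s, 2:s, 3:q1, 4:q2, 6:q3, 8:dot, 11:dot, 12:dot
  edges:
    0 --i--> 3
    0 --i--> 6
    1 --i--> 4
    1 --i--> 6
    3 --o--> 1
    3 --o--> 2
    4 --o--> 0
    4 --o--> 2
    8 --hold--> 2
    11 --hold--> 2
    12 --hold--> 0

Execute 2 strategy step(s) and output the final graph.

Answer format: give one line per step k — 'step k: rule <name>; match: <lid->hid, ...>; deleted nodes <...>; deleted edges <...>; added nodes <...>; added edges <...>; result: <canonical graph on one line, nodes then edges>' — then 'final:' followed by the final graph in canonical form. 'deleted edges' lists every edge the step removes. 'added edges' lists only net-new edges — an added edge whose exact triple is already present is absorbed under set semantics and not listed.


step 1: rule r1; match: 0->3, 1->0, 2->1, 3->2, 4->12; deleted nodes 12; deleted edges (12,0,hold); added nodes 13, 14; added edges (13,1,hold); (14,2,hold); result: nodes: 0:s, 1:s, 2:s, 3:q1, 4:q2, 6:q3, 8:dot, 11:dot, 13:dot, 14:dot edges: (0,3,i); (0,6,i); (1,4,i); (1,6,i); (3,1,o); (3,2,o); (4,0,o); (4,2,o); (8,2,hold); (11,2,hold); (13,1,hold); (14,2,hold)
step 2: rule r2; match: 0->4, 1->1, 2->0, 3->2, 4->13; deleted nodes 13; deleted edges (13,1,hold); added nodes 15, 16; added edges (15,0,hold); (16,2,hold); result: nodes: 0:s, 1:s, 2:s, 3:q1, 4:q2, 6:q3, 8:dot, 11:dot, 14:dot, 15:dot, 16:dot edges: (0,3,i); (0,6,i); (1,4,i); (1,6,i); (3,1,o); (3,2,o); (4,0,o); (4,2,o); (8,2,hold); (11,2,hold); (14,2,hold); (15,0,hold); (16,2,hold)
final:
nodes: 0:s, 1:s, 2:s, 3:q1, 4:q2, 6:q3, 8:dot, 11:dot, 14:dot, 15:dot, 16:dot
edges: (0,3,i); (0,6,i); (1,4,i); (1,6,i); (3,1,o); (3,2,o); (4,0,o); (4,2,o); (8,2,hold); (11,2,hold); (14,2,hold); (15,0,hold); (16,2,hold)


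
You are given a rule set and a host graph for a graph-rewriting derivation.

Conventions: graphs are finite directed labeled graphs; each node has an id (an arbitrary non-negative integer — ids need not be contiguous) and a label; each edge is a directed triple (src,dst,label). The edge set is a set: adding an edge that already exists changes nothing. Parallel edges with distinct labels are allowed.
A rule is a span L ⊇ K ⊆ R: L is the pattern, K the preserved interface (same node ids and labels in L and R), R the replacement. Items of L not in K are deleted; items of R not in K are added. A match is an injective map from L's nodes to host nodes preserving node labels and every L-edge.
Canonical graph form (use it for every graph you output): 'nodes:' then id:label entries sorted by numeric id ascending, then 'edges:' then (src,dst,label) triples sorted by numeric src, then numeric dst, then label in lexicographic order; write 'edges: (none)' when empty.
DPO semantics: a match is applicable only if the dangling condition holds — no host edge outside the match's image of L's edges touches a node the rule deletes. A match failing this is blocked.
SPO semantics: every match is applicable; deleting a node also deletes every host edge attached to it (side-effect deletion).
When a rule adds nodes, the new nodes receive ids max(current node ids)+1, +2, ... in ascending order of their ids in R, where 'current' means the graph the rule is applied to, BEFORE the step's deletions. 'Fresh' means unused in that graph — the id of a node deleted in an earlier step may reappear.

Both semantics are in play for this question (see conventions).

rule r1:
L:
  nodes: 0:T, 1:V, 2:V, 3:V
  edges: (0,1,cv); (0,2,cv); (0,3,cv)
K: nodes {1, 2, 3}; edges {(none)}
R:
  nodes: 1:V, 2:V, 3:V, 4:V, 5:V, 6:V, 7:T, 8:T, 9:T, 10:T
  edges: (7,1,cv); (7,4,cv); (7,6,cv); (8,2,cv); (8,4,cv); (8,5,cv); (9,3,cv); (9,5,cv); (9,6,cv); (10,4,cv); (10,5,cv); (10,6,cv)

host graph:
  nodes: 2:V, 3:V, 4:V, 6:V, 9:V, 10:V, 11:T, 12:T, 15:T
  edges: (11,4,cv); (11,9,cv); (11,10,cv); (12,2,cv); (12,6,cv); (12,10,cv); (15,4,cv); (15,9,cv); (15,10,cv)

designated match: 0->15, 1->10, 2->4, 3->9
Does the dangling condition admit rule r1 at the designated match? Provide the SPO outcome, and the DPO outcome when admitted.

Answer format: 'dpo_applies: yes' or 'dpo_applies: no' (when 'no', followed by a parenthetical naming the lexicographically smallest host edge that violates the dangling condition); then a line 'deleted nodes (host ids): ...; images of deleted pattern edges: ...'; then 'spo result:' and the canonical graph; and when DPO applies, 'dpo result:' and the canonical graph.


dpo_applies: yes
deleted nodes (host ids): 15; images of deleted pattern edges: (15,4,cv); (15,9,cv); (15,10,cv)
spo result:
nodes: 2:V, 3:V, 4:V, 6:V, 9:V, 10:V, 11:T, 12:T, 16:V, 17:V, 18:V, 19:T, 20:T, 21:T, 22:T
edges: (11,4,cv); (11,9,cv); (11,10,cv); (12,2,cv); (12,6,cv); (12,10,cv); (19,10,cv); (19,16,cv); (19,18,cv); (20,4,cv); (20,16,cv); (20,17,cv); (21,9,cv); (21,17,cv); (21,18,cv); (22,16,cv); (22,17,cv); (22,18,cv)
dpo result:
nodes: 2:V, 3:V, 4:V, 6:V, 9:V, 10:V, 11:T, 12:T, 16:V, 17:V, 18:V, 19:T, 20:T, 21:T, 22:T
edges: (11,4,cv); (11,9,cv); (11,10,cv); (12,2,cv); (12,6,cv); (12,10,cv); (19,10,cv); (19,16,cv); (19,18,cv); (20,4,cv); (20,16,cv); (20,17,cv); (21,9,cv); (21,17,cv); (21,18,cv); (22,16,cv); (22,17,cv); (22,18,cv)


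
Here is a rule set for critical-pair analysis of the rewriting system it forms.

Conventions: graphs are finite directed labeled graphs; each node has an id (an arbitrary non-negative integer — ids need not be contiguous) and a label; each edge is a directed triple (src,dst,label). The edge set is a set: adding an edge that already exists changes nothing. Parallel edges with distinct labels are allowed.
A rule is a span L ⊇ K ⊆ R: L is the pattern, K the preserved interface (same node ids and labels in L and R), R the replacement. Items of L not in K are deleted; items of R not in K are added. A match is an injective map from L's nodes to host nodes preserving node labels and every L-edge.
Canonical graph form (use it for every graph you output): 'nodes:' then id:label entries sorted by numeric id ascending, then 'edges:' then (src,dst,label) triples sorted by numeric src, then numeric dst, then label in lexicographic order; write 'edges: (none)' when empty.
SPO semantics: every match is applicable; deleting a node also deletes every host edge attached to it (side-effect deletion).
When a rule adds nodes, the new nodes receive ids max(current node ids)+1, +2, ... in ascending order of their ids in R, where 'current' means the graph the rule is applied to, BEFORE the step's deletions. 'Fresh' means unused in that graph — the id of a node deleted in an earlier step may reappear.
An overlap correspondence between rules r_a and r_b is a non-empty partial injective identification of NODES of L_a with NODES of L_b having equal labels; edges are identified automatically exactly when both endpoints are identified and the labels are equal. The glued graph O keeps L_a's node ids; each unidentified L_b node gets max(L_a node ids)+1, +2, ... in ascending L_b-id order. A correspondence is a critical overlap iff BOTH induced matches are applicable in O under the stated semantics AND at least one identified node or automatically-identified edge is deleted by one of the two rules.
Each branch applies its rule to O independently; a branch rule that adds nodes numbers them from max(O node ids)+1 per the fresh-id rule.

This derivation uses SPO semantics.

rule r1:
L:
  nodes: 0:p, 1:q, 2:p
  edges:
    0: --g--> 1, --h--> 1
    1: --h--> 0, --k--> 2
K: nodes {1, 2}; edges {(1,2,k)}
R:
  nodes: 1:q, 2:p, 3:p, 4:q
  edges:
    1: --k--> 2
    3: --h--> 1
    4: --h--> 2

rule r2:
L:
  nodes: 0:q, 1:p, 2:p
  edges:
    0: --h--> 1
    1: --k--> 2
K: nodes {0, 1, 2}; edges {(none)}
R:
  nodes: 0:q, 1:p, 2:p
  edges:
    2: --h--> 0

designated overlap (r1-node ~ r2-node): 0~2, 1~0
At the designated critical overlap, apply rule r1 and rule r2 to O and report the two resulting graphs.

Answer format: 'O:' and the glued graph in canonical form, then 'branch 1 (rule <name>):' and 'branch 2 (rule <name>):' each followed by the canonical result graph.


O:
nodes: 0:p, 1:q, 2:p, 3:p
edges: (0,1,g); (0,1,h); (1,0,h); (1,2,k); (1,3,h); (3,0,k)
branch 1 (rule r1):
nodes: 1:q, 2:p, 3:p, 4:p, 5:q
edges: (1,2,k); (1,3,h); (4,1,h); (5,2,h)
branch 2 (rule r2):
nodes: 0:p, 1:q, 2:p, 3:p
edges: (0,1,g); (0,1,h); (1,0,h); (1,2,k)


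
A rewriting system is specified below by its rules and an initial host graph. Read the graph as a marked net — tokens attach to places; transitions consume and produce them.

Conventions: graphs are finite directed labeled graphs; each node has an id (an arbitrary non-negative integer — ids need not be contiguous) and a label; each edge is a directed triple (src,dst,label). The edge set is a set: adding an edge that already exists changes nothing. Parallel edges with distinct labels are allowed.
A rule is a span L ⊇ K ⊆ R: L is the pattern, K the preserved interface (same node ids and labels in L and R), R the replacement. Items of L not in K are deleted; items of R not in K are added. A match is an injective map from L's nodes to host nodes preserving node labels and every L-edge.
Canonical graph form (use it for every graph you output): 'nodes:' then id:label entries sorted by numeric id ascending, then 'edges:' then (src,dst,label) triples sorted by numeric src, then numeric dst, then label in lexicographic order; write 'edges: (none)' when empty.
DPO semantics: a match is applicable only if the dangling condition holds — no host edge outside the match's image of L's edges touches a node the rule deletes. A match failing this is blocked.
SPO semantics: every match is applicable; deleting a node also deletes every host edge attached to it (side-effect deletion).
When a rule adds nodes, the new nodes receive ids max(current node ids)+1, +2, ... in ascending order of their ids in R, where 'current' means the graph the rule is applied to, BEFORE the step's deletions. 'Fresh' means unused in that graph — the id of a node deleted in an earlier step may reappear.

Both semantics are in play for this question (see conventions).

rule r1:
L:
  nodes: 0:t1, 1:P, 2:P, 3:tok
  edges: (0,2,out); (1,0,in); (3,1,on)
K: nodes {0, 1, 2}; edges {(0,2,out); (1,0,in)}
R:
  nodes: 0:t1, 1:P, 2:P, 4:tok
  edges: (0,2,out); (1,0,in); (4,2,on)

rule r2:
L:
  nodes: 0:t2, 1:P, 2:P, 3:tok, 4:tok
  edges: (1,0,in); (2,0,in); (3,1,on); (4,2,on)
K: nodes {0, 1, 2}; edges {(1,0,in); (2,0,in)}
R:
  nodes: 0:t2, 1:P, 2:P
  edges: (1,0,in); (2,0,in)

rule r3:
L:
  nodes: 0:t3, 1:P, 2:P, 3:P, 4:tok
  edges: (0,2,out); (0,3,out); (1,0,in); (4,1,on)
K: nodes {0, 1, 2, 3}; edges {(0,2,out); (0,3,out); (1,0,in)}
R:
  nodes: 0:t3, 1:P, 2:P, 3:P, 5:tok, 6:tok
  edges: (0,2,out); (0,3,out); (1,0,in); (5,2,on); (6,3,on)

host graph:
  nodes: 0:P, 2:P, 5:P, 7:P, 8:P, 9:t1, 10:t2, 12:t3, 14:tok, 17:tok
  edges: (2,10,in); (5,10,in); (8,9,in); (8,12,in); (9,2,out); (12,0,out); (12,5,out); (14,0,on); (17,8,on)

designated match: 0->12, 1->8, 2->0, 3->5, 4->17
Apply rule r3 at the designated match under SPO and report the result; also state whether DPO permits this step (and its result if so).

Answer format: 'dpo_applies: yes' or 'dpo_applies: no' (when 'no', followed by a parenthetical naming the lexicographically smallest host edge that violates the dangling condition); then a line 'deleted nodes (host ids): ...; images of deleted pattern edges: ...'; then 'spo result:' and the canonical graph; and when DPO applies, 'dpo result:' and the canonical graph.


dpo_applies: yes
deleted nodes (host ids): 17; images of deleted pattern edges: (17,8,on)
spo result:
nodes: 0:P, 2:P, 5:P, 7:P, 8:P, 9:t1, 10:t2, 12:t3, 14:tok, 18:tok, 19:tok
edges: (2,10,in); (5,10,in); (8,9,in); (8,12,in); (9,2,out); (12,0,out); (12,5,out); (14,0,on); (18,0,on); (19,5,on)
dpo result:
nodes: 0:P, 2:P, 5:P, 7:P, 8:P, 9:t1, 10:t2, 12:t3, 14:tok, 18:tok, 19:tok
edges: (2,10,in); (5,10,in); (8,9,in); (8,12,in); (9,2,out); (12,0,out); (12,5,out); (14,0,on); (18,0,on); (19,5,on)


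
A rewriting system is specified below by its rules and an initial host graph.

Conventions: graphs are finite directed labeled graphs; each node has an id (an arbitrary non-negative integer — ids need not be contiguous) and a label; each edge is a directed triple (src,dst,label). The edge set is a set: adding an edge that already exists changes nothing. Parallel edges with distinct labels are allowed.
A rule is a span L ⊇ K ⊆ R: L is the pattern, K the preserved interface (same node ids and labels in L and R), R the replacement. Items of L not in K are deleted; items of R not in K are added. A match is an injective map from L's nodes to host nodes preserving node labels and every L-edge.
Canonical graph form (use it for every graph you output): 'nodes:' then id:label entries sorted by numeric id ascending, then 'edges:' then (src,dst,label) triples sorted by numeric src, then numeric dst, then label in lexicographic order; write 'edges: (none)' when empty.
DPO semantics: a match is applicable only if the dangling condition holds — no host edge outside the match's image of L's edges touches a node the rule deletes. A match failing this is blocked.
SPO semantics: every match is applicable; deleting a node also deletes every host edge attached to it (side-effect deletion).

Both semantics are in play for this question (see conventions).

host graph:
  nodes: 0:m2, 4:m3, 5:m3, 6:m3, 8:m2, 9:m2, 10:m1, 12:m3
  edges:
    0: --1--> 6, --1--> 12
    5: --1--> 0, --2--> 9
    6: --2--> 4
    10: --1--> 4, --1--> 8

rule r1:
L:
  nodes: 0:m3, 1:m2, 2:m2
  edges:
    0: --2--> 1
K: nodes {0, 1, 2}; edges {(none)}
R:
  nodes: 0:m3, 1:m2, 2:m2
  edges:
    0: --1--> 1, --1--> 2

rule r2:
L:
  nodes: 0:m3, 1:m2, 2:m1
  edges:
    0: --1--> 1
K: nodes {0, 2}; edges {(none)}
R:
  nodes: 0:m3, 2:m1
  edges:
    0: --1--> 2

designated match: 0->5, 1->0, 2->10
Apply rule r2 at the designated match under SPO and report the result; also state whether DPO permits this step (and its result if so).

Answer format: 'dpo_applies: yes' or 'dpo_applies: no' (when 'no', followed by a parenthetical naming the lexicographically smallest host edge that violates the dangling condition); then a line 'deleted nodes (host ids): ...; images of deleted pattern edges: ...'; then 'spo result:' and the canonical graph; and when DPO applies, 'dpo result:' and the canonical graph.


dpo_applies: no
(the rule deletes node 0, which keeps host edge (0,6,1) outside the match image — the dangling condition fails, DPO blocks; SPO proceeds and side-deletes such edges)
deleted nodes (host ids): 0; images of deleted pattern edges: (5,0,1)
spo result:
nodes: 4:m3, 5:m3, 6:m3, 8:m2, 9:m2, 10:m1, 12:m3
edges: (5,9,2); (5,10,1); (6,4,2); (10,4,1); (10,8,1)


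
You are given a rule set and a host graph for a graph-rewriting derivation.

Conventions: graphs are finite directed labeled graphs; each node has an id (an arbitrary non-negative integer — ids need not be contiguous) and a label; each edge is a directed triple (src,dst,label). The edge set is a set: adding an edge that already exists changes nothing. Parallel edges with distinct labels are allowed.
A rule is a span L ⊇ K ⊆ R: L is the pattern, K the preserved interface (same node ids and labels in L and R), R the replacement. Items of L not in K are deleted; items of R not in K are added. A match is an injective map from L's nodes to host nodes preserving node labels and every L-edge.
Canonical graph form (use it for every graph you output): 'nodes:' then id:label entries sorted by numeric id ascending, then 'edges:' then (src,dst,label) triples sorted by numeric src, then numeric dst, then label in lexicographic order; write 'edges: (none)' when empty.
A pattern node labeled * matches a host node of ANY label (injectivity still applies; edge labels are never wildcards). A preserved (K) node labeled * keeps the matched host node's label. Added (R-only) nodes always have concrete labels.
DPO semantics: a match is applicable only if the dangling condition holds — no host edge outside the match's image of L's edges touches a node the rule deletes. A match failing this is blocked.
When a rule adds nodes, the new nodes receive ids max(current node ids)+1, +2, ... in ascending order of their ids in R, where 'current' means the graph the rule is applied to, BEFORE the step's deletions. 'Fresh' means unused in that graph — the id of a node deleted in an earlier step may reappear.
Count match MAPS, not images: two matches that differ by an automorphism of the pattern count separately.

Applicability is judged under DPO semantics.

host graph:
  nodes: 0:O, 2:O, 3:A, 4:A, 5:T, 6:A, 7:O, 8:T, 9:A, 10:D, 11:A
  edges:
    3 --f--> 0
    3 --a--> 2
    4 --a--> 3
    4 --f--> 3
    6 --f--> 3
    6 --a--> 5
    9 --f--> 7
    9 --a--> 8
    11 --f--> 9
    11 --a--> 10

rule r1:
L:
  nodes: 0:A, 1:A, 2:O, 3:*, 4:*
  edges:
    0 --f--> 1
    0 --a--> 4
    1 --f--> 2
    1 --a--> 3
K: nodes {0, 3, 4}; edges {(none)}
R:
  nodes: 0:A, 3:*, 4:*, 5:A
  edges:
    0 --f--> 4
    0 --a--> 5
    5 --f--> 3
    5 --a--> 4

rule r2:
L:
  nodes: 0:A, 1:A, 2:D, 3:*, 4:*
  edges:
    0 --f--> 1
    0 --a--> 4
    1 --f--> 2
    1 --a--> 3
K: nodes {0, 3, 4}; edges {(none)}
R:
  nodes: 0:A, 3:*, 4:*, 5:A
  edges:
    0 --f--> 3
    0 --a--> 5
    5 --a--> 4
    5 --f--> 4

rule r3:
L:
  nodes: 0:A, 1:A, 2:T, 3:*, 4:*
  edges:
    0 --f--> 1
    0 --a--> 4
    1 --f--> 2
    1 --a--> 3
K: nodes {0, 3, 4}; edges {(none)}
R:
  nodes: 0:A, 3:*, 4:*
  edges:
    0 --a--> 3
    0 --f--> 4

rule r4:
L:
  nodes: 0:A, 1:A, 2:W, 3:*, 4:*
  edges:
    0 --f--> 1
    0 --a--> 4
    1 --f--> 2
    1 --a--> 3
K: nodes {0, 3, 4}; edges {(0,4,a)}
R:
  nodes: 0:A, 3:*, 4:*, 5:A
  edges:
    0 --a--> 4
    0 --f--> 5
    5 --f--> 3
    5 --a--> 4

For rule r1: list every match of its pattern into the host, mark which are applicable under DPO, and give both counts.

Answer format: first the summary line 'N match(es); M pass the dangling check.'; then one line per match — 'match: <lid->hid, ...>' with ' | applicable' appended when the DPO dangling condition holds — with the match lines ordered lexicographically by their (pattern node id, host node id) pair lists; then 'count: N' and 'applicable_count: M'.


2 match(es); 1 pass the dangling check.
match: 0->6, 1->3, 2->0, 3->2, 4->5
match: 0->11, 1->9, 2->7, 3->8, 4->10 | applicable
count: 2
applicable_count: 1


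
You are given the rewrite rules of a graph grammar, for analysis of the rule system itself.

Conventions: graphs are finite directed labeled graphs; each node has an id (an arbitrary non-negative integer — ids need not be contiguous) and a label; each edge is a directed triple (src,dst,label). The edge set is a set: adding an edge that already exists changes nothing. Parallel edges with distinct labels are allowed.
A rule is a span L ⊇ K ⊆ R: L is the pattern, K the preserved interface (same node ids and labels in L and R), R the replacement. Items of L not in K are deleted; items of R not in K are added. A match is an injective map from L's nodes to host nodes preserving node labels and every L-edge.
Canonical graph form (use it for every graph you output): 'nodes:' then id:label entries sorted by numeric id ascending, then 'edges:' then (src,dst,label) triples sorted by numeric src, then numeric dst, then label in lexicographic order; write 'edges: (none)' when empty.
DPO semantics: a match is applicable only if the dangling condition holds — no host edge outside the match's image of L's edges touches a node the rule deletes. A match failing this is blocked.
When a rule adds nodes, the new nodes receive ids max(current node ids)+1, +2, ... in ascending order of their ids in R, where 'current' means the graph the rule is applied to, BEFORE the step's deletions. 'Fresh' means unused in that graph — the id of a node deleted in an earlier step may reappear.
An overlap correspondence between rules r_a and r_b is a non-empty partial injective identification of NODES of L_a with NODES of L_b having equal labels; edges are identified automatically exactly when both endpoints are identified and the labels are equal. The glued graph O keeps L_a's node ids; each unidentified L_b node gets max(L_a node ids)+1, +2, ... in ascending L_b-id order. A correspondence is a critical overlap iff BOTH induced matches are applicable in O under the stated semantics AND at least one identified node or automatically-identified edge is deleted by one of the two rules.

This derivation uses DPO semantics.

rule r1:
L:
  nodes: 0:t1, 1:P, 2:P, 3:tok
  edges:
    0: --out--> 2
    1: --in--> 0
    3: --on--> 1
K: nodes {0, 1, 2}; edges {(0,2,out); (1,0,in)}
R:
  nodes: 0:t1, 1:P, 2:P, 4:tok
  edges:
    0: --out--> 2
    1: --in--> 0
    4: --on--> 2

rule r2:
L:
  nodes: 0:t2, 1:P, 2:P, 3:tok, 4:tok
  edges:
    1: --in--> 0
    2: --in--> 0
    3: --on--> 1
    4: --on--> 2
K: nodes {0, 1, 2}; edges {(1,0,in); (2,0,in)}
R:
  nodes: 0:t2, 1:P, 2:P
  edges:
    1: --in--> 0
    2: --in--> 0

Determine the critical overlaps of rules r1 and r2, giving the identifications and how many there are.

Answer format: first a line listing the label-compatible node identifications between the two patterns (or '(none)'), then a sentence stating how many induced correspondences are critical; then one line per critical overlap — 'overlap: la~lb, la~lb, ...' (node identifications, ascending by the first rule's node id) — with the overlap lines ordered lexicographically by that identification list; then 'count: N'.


label-compatible node identifications between L(r1) and L(r2): 1~1, 1~2, 2~1, 2~2, 3~3, 3~4
4 of the induced correspondences are critical overlaps of r1 and r2.
overlap: 1~1, 2~2, 3~3
overlap: 1~1, 3~3
overlap: 1~2, 2~1, 3~4
overlap: 1~2, 3~4
count: 4


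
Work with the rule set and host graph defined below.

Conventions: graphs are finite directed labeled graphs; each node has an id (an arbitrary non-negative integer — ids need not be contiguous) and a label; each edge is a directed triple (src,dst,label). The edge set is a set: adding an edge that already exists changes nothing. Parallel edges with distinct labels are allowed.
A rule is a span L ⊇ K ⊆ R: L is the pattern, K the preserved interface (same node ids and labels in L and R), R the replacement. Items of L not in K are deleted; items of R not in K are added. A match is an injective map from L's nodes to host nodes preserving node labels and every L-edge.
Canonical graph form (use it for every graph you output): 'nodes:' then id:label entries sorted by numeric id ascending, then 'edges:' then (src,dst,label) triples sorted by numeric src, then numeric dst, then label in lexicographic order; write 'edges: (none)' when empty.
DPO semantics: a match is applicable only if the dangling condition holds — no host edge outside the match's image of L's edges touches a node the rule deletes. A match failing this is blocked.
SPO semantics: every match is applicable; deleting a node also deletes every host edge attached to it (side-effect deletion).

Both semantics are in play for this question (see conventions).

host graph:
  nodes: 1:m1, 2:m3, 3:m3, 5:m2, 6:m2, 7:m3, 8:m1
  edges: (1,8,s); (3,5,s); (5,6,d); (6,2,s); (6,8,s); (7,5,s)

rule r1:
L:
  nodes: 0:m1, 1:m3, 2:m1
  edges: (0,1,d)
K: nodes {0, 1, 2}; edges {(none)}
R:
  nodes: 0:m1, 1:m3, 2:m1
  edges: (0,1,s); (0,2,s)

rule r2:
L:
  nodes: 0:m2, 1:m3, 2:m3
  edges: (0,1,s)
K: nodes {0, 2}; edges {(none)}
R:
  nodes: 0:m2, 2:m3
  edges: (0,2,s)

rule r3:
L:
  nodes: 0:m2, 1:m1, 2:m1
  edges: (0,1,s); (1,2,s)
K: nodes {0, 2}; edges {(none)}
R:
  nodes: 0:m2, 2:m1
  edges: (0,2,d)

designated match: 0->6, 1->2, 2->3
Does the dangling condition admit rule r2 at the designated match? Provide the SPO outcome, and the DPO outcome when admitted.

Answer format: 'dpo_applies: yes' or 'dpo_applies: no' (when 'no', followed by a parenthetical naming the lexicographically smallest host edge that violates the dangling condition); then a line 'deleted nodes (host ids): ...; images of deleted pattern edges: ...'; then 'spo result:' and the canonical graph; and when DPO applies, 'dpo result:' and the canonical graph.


dpo_applies: yes
deleted nodes (host ids): 2; images of deleted pattern edges: (6,2,s)
spo result:
nodes: 1:m1, 3:m3, 5:m2, 6:m2, 7:m3, 8:m1
edges: (1,8,s); (3,5,s); (5,6,d); (6,3,s); (6,8,s); (7,5,s)
dpo result:
nodes: 1:m1, 3:m3, 5:m2, 6:m2, 7:m3, 8:m1
edges: (1,8,s); (3,5,s); (5,6,d); (6,3,s); (6,8,s); (7,5,s)


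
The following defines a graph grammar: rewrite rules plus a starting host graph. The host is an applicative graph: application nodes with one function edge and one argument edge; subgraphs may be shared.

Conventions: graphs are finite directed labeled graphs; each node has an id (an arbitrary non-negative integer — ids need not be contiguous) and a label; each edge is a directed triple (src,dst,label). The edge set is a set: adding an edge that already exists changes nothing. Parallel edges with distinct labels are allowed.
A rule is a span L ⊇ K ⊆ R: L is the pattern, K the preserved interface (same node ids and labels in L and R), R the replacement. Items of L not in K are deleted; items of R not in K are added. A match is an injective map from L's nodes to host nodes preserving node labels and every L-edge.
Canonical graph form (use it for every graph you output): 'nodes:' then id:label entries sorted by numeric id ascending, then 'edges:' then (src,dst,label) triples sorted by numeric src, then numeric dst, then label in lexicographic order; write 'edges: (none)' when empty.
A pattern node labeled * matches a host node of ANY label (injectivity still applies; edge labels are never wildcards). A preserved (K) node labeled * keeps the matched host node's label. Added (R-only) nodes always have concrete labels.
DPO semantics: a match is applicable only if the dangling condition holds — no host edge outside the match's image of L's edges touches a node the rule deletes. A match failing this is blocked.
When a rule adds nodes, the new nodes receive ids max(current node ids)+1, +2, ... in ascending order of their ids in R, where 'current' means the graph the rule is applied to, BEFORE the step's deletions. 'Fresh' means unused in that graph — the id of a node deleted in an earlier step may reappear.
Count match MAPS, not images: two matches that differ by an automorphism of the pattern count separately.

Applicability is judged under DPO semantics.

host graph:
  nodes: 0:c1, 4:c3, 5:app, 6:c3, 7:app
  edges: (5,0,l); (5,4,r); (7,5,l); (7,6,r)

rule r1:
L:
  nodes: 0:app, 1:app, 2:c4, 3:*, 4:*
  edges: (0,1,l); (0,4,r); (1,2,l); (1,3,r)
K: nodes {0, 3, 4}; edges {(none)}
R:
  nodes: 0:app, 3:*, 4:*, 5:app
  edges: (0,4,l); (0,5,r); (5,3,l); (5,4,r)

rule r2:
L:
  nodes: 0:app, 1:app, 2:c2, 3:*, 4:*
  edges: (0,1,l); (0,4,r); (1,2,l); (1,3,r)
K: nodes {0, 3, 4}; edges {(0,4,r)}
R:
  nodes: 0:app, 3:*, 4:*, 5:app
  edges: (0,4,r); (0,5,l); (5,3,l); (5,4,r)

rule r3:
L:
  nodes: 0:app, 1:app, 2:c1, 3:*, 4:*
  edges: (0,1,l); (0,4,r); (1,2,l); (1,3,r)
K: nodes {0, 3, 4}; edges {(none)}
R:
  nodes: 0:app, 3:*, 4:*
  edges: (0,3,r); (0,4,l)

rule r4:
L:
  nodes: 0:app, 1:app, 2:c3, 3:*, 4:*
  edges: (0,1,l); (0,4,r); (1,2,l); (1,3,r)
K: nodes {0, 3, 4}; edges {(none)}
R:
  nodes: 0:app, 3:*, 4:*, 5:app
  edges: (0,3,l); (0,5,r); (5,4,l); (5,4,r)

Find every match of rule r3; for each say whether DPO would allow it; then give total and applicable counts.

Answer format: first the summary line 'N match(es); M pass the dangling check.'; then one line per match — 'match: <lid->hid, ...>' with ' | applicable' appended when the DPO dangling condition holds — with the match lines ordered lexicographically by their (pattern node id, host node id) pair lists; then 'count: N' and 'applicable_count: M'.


1 match(es); 1 pass the dangling check.
match: 0->7, 1->5, 2->0, 3->4, 4->6 | applicable
count: 1
applicable_count: 1


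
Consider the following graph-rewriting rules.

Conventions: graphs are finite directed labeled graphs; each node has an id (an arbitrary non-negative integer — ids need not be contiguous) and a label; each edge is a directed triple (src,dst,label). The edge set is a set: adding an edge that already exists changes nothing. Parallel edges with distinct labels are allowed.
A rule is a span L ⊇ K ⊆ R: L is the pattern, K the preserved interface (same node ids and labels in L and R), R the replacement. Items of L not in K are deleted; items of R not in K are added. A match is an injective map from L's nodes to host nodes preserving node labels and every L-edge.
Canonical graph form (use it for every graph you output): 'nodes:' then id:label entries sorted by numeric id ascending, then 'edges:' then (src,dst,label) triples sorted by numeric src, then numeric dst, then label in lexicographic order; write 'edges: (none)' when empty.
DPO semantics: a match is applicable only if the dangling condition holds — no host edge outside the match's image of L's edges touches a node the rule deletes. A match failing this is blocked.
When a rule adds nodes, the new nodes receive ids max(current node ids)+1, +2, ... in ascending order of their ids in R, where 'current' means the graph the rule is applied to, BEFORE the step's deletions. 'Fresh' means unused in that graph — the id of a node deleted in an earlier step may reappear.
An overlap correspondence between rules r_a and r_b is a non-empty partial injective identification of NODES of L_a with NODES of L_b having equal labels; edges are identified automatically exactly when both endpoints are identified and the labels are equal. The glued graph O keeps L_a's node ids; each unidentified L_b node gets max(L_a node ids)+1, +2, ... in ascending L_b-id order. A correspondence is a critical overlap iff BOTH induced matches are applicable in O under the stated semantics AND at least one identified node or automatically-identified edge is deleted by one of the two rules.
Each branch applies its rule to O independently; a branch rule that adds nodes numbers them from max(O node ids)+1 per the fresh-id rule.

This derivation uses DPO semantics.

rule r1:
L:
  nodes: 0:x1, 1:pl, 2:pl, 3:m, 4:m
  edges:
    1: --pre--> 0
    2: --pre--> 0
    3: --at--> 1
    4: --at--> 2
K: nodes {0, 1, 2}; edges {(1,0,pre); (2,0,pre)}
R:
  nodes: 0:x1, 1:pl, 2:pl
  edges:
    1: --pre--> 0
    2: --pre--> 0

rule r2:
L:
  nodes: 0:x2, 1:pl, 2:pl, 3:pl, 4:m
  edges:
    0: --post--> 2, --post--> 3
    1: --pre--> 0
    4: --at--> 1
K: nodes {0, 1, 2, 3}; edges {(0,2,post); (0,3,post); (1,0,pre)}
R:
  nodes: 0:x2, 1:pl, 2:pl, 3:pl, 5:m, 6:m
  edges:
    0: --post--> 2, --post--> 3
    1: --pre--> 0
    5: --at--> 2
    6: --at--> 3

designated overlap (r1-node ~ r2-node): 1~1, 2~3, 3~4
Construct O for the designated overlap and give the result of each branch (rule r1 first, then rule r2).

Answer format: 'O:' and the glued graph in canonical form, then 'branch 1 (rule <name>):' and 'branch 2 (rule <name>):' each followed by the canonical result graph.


O:
nodes: 0:x1, 1:pl, 2:pl, 3:m, 4:m, 5:x2, 6:pl
edges: (1,0,pre); (1,5,pre); (2,0,pre); (3,1,at); (4,2,at); (5,2,post); (5,6,post)
branch 1 (rule r1):
nodes: 0:x1, 1:pl, 2:pl, 5:x2, 6:pl
edges: (1,0,pre); (1,5,pre); (2,0,pre); (5,2,post); (5,6,post)
branch 2 (rule r2):
nodes: 0:x1, 1:pl, 2:pl, 4:m, 5:x2, 6:pl, 7:m, 8:m
edges: (1,0,pre); (1,5,pre); (2,0,pre); (4,2,at); (5,2,post); (5,6,post); (7,6,at); (8,2,at)


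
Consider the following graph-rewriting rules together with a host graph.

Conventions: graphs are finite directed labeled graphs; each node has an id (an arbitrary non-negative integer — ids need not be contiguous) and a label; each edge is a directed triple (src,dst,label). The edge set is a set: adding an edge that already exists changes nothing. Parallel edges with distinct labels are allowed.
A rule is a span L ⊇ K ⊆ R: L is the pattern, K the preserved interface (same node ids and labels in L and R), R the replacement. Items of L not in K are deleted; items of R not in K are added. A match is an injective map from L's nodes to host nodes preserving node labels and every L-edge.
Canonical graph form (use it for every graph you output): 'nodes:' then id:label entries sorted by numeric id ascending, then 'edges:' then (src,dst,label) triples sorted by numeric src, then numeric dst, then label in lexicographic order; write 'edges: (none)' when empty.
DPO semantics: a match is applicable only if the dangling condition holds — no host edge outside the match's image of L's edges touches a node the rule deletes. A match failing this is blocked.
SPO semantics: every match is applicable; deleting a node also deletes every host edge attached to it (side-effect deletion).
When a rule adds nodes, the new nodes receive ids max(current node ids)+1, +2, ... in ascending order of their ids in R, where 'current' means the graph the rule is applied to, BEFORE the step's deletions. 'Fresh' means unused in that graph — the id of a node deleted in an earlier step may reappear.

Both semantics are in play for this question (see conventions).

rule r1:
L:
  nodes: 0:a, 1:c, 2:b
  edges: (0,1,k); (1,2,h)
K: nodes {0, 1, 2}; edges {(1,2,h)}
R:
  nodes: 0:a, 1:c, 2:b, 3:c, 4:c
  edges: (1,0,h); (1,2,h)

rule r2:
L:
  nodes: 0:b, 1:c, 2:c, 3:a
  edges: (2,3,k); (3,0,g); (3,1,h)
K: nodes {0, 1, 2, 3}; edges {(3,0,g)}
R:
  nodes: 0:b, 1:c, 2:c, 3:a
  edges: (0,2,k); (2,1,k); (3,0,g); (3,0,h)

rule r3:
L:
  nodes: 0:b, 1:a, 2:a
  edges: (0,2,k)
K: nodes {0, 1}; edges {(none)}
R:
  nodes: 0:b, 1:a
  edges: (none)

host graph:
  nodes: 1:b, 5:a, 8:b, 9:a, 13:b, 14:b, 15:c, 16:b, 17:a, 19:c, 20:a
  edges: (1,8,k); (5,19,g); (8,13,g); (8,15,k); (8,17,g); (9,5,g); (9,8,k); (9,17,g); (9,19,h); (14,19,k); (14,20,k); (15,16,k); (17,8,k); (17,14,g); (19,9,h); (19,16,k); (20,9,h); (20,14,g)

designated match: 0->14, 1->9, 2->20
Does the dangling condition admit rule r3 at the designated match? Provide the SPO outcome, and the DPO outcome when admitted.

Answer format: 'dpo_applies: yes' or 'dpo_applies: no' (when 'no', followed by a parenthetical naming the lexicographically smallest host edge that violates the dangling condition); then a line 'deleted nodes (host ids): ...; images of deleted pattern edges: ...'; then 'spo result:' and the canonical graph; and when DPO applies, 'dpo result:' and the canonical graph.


dpo_applies: no
(the rule deletes node 20, which keeps host edge (20,9,h) outside the match image — the dangling condition fails, DPO blocks; SPO proceeds and side-deletes such edges)
deleted nodes (host ids): 20; images of deleted pattern edges: (14,20,k)
spo result:
nodes: 1:b, 5:a, 8:b, 9:a, 13:b, 14:b, 15:c, 16:b, 17:a, 19:c
edges: (1,8,k); (5,19,g); (8,13,g); (8,15,k); (8,17,g); (9,5,g); (9,8,k); (9,17,g); (9,19,h); (14,19,k); (15,16,k); (17,8,k); (17,14,g); (19,9,h); (19,16,k)


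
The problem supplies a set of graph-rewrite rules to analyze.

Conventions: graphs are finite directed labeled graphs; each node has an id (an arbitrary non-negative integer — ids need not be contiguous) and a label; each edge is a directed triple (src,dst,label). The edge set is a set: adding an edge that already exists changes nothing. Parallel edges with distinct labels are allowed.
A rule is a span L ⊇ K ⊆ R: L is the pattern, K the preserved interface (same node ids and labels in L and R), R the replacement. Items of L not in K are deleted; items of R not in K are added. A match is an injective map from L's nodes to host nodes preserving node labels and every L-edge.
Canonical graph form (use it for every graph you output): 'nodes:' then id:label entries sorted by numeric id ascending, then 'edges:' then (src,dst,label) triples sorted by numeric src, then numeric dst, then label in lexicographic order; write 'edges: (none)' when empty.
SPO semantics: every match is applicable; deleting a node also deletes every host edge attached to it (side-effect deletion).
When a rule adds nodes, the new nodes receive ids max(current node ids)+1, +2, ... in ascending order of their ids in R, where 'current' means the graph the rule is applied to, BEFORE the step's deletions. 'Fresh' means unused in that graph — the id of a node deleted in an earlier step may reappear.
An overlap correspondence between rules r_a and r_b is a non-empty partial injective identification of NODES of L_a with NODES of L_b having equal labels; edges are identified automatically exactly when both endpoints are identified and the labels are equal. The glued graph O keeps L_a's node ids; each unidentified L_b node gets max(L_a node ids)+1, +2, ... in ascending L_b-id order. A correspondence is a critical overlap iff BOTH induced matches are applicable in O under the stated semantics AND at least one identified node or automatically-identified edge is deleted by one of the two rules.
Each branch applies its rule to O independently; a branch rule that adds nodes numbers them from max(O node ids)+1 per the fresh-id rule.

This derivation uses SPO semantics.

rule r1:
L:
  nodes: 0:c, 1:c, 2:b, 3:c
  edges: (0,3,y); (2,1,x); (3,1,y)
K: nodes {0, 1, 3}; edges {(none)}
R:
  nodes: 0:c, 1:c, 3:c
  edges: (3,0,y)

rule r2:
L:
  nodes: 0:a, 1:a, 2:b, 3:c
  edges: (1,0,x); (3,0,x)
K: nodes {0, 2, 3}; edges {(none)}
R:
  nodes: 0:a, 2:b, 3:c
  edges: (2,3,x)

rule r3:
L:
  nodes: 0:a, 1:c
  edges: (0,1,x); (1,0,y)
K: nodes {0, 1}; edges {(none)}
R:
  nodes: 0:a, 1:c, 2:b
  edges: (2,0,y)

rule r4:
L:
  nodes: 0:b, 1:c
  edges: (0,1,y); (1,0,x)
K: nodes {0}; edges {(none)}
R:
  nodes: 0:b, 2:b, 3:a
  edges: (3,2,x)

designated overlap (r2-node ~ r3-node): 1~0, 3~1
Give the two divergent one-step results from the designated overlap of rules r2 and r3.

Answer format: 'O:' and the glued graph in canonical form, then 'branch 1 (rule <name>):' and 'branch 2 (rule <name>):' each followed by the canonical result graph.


O:
nodes: 0:a, 1:a, 2:b, 3:c
edges: (1,0,x); (1,3,x); (3,0,x); (3,1,y)
branch 1 (rule r2):
nodes: 0:a, 2:b, 3:c
edges: (2,3,x)
branch 2 (rule r3):
nodes: 0:a, 1:a, 2:b, 3:c, 4:b
edges: (1,0,x); (3,0,x); (4,1,y)
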